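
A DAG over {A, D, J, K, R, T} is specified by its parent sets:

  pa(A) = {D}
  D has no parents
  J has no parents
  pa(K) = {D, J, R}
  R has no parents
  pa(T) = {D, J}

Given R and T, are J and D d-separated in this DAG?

Enumerating the 2 paths from J to D and testing each for blocking by {R, T}:
Path 1: J → K ← D
  K is a collider here and neither K nor any of its descendants is conditioned on, so the collider stays closed — the path is blocked at K.
Path 2: J → T ← D
  T is a collider and T is conditioned on, which opens it — no node blocks this path, so it is active.
Because an active path exists, J and D are not d-separated.

No — J and D are not d-separated given {R, T}.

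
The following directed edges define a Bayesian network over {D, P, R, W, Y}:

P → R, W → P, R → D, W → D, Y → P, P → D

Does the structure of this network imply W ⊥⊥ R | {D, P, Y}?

We examine all 4 paths between W and R:
  1. W → D ← R — D:collider[open] ⇒ active
  2. W → D ← P → R — D:collider[open]; P:fork[blocks] ⇒ blocked
  3. W → P → R — P:chain[blocks] ⇒ blocked
  4. W → P → D ← R — P:chain[blocks]; D:collider[open] ⇒ blocked
At least one path is unblocked, so d-separation fails.

No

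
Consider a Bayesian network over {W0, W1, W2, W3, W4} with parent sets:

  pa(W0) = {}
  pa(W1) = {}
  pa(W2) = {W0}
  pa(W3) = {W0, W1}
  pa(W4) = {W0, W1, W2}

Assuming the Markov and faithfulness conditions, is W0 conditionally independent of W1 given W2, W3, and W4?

There are 3 undirected paths between W0 and W1; checking each against the conditioning set {W2, W3, W4}:
Path 1: W0 → W3 ← W1
  W3 is a collider and W3 is conditioned on, which opens it — no node blocks this path, so it is active.
Path 2: W0 → W2 → W4 ← W1
  W2 is a chain here and W2 is conditioned on, so the path is blocked at W2.
Path 3: W0 → W4 ← W1
  W4 is a collider and W4 is conditioned on, which opens it — no node blocks this path, so it is active.
At least one path is unblocked, so d-separation fails.

No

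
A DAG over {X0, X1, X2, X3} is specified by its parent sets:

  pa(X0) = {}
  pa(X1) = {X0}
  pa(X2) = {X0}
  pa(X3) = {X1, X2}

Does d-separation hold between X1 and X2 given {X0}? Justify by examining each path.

There are 2 undirected paths between X1 and X2; checking each against the conditioning set {X0}:
  1. X1 → X3 ← X2 — X3:collider[blocks] ⇒ blocked
  2. X1 ← X0 → X2 — X0:fork[blocks] ⇒ blocked
Since every path is blocked, d-separation holds.

Yes — X1 and X2 are d-separated given {X0}.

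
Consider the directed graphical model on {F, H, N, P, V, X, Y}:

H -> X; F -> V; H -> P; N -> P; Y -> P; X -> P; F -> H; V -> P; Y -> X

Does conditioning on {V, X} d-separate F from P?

4 paths connect F and P; each must be blocked for d-separation to hold:
  1. F → H → X → P — H:chain[open]; X:chain[blocks] ⇒ blocked
  2. F → H → X ← Y → P — H:chain[open]; X:collider[open]; Y:fork[open] ⇒ active
  3. F → H → P — H:chain[open] ⇒ active
  4. F → V → P — V:chain[blocks] ⇒ blocked
Since the path F → H → X ← Y → P is active, F and P are not d-separated given {V, X}.

No — F and P are not d-separated given {V, X}.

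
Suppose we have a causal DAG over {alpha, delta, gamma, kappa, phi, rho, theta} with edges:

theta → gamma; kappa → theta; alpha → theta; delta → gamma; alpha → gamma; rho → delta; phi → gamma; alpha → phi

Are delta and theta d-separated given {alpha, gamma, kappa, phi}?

3 paths connect delta and theta; each must be blocked for d-separation to hold:
Path 1: delta → gamma ← phi ← alpha → theta
  phi is a chain here and phi is conditioned on, so the path is blocked at phi.
Path 2: delta → gamma ← alpha → theta
  alpha is a fork here and alpha is conditioned on, so the path is blocked at alpha.
Path 3: delta → gamma ← theta
  gamma is a collider and gamma is conditioned on, which opens it — no node blocks this path, so it is active.
At least one path is unblocked, so d-separation fails.

No — delta and theta are not d-separated given {alpha, gamma, kappa, phi}.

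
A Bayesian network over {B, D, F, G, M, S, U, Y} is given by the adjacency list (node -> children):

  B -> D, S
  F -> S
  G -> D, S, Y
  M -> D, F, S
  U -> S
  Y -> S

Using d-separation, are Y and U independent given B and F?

Yes — Y and U are d-separated given {B, F}.

There are 5 undirected paths between Y and U; checking each against the conditioning set {B, F}:
Path 1: Y → S ← U
  S is a collider here and neither S nor any of its descendants is conditioned on, so the collider stays closed — the path is blocked at S.
Path 2: Y ← G → S ← U
  S is a collider here and neither S nor any of its descendants is conditioned on, so the collider stays closed — the path is blocked at S.
Path 3: Y ← G → D ← B → S ← U
  D is a collider here and neither D nor any of its descendants is conditioned on, so the collider stays closed — the path is blocked at D.
Path 4: Y ← G → D ← M → F → S ← U
  D is a collider here and neither D nor any of its descendants is conditioned on, so the collider stays closed — the path is blocked at D.
Path 5: Y ← G → D ← M → S ← U
  D is a collider here and neither D nor any of its descendants is conditioned on, so the collider stays closed — the path is blocked at D.
All paths are blocked; Y ⊥ U | {B, F} holds.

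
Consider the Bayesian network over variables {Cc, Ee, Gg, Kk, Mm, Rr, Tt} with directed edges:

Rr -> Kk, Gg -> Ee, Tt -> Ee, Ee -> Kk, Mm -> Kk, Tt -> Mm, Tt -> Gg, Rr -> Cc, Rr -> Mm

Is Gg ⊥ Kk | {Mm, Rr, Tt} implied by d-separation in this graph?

No

We examine all 6 paths between Gg and Kk:
Path 1: Gg → Ee ← Tt → Mm ← Rr → Kk
  Ee is a collider here and neither Ee nor any of its descendants is conditioned on, so the collider stays closed — the path is blocked at Ee.
Path 2: Gg → Ee ← Tt → Mm → Kk
  Ee is a collider here and neither Ee nor any of its descendants is conditioned on, so the collider stays closed — the path is blocked at Ee.
Path 3: Gg → Ee → Kk
  Ee is a chain and Ee is not conditioned on — no node blocks this path, so it is active.
Path 4: Gg ← Tt → Ee → Kk
  Tt is a fork here and Tt is conditioned on, so the path is blocked at Tt.
Path 5: Gg ← Tt → Mm ← Rr → Kk
  Tt is a fork here and Tt is conditioned on, so the path is blocked at Tt.
Path 6: Gg ← Tt → Mm → Kk
  Tt is a fork here and Tt is conditioned on, so the path is blocked at Tt.
Since the path Gg → Ee → Kk is active, Gg and Kk are not d-separated given {Mm, Rr, Tt}.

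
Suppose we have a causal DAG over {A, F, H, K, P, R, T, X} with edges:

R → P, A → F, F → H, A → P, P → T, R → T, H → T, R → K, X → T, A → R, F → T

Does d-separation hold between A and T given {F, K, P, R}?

There are 6 undirected paths between A and T; checking each against the conditioning set {F, K, P, R}:
  1. A → R → T — R:chain[blocks] ⇒ blocked
  2. A → R → P → T — R:chain[blocks]; P:chain[blocks] ⇒ blocked
  3. A → F → H → T — F:chain[blocks]; H:chain[open] ⇒ blocked
  4. A → F → T — F:chain[blocks] ⇒ blocked
  5. A → P ← R → T — P:collider[open]; R:fork[blocks] ⇒ blocked
  6. A → P → T — P:chain[blocks] ⇒ blocked
Since every path is blocked, d-separation holds.

Yes — A and T are d-separated given {F, K, P, R}.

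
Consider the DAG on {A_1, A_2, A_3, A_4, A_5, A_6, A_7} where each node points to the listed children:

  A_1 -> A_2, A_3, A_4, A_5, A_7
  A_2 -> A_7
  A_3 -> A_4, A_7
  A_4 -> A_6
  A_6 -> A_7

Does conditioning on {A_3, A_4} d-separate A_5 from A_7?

No

Enumerating the 6 paths from A_5 to A_7 and testing each for blocking by {A_3, A_4}:
Path 1: A_5 ← A_1 → A_4 ← A_3 → A_7
  A_3 is a fork here and A_3 is conditioned on, so the path is blocked at A_3.
Path 2: A_5 ← A_1 → A_4 → A_6 → A_7
  A_4 is a chain here and A_4 is conditioned on, so the path is blocked at A_4.
Path 3: A_5 ← A_1 → A_7
  A_1 is a fork and A_1 is not conditioned on — no node blocks this path, so it is active.
Path 4: A_5 ← A_1 → A_3 → A_4 → A_6 → A_7
  A_3 is a chain here and A_3 is conditioned on, so the path is blocked at A_3.
Path 5: A_5 ← A_1 → A_3 → A_7
  A_3 is a chain here and A_3 is conditioned on, so the path is blocked at A_3.
Path 6: A_5 ← A_1 → A_2 → A_7
  A_1 is a fork and A_1 is not conditioned on; A_2 is a chain and A_2 is not conditioned on — no node blocks this path, so it is active.
At least one path is unblocked, so d-separation fails.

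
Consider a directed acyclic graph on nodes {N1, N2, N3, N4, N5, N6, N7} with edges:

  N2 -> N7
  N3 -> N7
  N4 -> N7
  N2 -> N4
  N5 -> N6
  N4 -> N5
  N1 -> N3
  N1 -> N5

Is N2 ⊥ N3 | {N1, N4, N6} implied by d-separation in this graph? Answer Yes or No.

We examine all 4 paths between N2 and N3:
  1. N2 → N4 → N5 ← N1 → N3 — N4:chain[blocks]; N5:collider[open]; N1:fork[blocks] ⇒ blocked
  2. N2 → N4 → N7 ← N3 — N4:chain[blocks]; N7:collider[blocks] ⇒ blocked
  3. N2 → N7 ← N4 → N5 ← N1 → N3 — N7:collider[blocks]; N4:fork[blocks]; N5:collider[open]; N1:fork[blocks] ⇒ blocked
  4. N2 → N7 ← N3 — N7:collider[blocks] ⇒ blocked
All paths are blocked; N2 ⊥ N3 | {N1, N4, N6} holds.

Yes — N2 and N3 are d-separated given {N1, N4, N6}.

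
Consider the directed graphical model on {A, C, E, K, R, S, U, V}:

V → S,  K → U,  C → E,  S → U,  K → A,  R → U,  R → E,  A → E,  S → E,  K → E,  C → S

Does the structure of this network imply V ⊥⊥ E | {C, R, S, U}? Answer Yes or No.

Yes

There are 5 undirected paths between V and E; checking each against the conditioning set {C, R, S, U}:
  1. V → S ← C → E — S:collider[open]; C:fork[blocks] ⇒ blocked
  2. V → S → E — S:chain[blocks] ⇒ blocked
  3. V → S → U ← K → E — S:chain[blocks]; U:collider[open]; K:fork[open] ⇒ blocked
  4. V → S → U ← K → A → E — S:chain[blocks]; U:collider[open]; K:fork[open]; A:chain[open] ⇒ blocked
  5. V → S → U ← R → E — S:chain[blocks]; U:collider[open]; R:fork[blocks] ⇒ blocked
Every path is blocked, so V and E are d-separated given {C, R, S, U}.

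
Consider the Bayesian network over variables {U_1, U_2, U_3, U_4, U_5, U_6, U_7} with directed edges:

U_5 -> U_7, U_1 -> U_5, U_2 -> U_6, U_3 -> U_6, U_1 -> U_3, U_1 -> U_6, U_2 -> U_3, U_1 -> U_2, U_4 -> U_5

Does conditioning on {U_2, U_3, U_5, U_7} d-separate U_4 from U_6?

Enumerating the 5 paths from U_4 to U_6 and testing each for blocking by {U_2, U_3, U_5, U_7}:
Path 1: U_4 → U_5 ← U_1 → U_3 ← U_2 → U_6
  U_2 is a fork here and U_2 is conditioned on, so the path is blocked at U_2.
Path 2: U_4 → U_5 ← U_1 → U_3 → U_6
  U_3 is a chain here and U_3 is conditioned on, so the path is blocked at U_3.
Path 3: U_4 → U_5 ← U_1 → U_2 → U_3 → U_6
  U_2 is a chain here and U_2 is conditioned on, so the path is blocked at U_2.
Path 4: U_4 → U_5 ← U_1 → U_2 → U_6
  U_2 is a chain here and U_2 is conditioned on, so the path is blocked at U_2.
Path 5: U_4 → U_5 ← U_1 → U_6
  U_5 is a collider and U_5 is conditioned on, which opens it; U_1 is a fork and U_1 is not conditioned on — no node blocks this path, so it is active.
At least one path is unblocked, so d-separation fails.

No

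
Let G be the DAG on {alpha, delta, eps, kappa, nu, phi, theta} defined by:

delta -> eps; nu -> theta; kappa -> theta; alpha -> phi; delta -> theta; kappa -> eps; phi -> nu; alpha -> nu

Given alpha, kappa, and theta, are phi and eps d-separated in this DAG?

No

4 paths connect phi and eps; each must be blocked for d-separation to hold:
Path 1: phi ← alpha → nu → theta ← delta → eps
  alpha is a fork here and alpha is conditioned on, so the path is blocked at alpha.
Path 2: phi ← alpha → nu → theta ← kappa → eps
  alpha is a fork here and alpha is conditioned on, so the path is blocked at alpha.
Path 3: phi → nu → theta ← delta → eps
  nu is a chain and nu is not conditioned on; theta is a collider and theta is conditioned on, which opens it; delta is a fork and delta is not conditioned on — no node blocks this path, so it is active.
Path 4: phi → nu → theta ← kappa → eps
  kappa is a fork here and kappa is conditioned on, so the path is blocked at kappa.
Because an active path exists, phi and eps are not d-separated.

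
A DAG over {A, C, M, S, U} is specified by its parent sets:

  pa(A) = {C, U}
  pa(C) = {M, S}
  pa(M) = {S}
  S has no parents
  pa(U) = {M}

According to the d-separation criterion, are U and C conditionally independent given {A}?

No — U and C are not d-separated given {A}.

Enumerating the 3 paths from U to C and testing each for blocking by {A}:
Path 1: U → A ← C
  A is a collider and A is conditioned on, which opens it — no node blocks this path, so it is active.
Path 2: U ← M ← S → C
  M is a chain and M is not conditioned on; S is a fork and S is not conditioned on — no node blocks this path, so it is active.
Path 3: U ← M → C
  M is a fork and M is not conditioned on — no node blocks this path, so it is active.
Because an active path exists, U and C are not d-separated.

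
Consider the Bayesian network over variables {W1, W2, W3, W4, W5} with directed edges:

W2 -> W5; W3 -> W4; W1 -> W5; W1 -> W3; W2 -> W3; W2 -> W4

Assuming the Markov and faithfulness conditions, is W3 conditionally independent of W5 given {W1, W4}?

There are 3 undirected paths between W3 and W5; checking each against the conditioning set {W1, W4}:
Path 1: W3 ← W1 → W5
  W1 is a fork here and W1 is conditioned on, so the path is blocked at W1.
Path 2: W3 ← W2 → W5
  W2 is a fork and W2 is not conditioned on — no node blocks this path, so it is active.
Path 3: W3 → W4 ← W2 → W5
  W4 is a collider and W4 is conditioned on, which opens it; W2 is a fork and W2 is not conditioned on — no node blocks this path, so it is active.
At least one path is unblocked, so d-separation fails.

No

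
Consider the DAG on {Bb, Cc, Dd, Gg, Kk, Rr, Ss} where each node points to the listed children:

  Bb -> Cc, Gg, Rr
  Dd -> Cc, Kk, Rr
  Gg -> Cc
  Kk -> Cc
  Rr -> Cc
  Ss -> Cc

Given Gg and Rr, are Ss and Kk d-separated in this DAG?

Yes — Ss and Kk are d-separated given {Gg, Rr}.

Enumerating the 5 paths from Ss to Kk and testing each for blocking by {Gg, Rr}:
Path 1: Ss → Cc ← Gg ← Bb → Rr ← Dd → Kk
  Cc is a collider here and neither Cc nor any of its descendants is conditioned on, so the collider stays closed — the path is blocked at Cc.
Path 2: Ss → Cc ← Dd → Kk
  Cc is a collider here and neither Cc nor any of its descendants is conditioned on, so the collider stays closed — the path is blocked at Cc.
Path 3: Ss → Cc ← Kk
  Cc is a collider here and neither Cc nor any of its descendants is conditioned on, so the collider stays closed — the path is blocked at Cc.
Path 4: Ss → Cc ← Bb → Rr ← Dd → Kk
  Cc is a collider here and neither Cc nor any of its descendants is conditioned on, so the collider stays closed — the path is blocked at Cc.
Path 5: Ss → Cc ← Rr ← Dd → Kk
  Cc is a collider here and neither Cc nor any of its descendants is conditioned on, so the collider stays closed — the path is blocked at Cc.
All paths are blocked; Ss ⊥ Kk | {Gg, Rr} holds.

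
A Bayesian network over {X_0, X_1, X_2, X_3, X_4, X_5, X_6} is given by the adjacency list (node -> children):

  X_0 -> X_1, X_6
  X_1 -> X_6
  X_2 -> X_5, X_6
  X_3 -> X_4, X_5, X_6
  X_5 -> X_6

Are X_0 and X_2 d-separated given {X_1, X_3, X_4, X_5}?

6 paths connect X_0 and X_2; each must be blocked for d-separation to hold:
  1. X_0 → X_1 → X_6 ← X_2 — X_1:chain[blocks]; X_6:collider[blocks] ⇒ blocked
  2. X_0 → X_1 → X_6 ← X_5 ← X_2 — X_1:chain[blocks]; X_6:collider[blocks]; X_5:chain[blocks] ⇒ blocked
  3. X_0 → X_1 → X_6 ← X_3 → X_5 ← X_2 — X_1:chain[blocks]; X_6:collider[blocks]; X_3:fork[blocks]; X_5:collider[open] ⇒ blocked
  4. X_0 → X_6 ← X_2 — X_6:collider[blocks] ⇒ blocked
  5. X_0 → X_6 ← X_5 ← X_2 — X_6:collider[blocks]; X_5:chain[blocks] ⇒ blocked
  6. X_0 → X_6 ← X_3 → X_5 ← X_2 — X_6:collider[blocks]; X_3:fork[blocks]; X_5:collider[open] ⇒ blocked
Since every path is blocked, d-separation holds.

Yes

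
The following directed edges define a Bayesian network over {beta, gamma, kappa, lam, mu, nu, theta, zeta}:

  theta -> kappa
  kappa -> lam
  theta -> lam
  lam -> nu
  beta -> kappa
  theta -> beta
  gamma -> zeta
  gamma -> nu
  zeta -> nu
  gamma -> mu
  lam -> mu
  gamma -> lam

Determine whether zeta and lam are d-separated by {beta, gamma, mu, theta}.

Yes

There are 6 undirected paths between zeta and lam; checking each against the conditioning set {beta, gamma, mu, theta}:
Path 1: zeta → nu ← gamma → mu ← lam
  nu is a collider here and neither nu nor any of its descendants is conditioned on, so the collider stays closed — the path is blocked at nu.
Path 2: zeta → nu ← gamma → lam
  nu is a collider here and neither nu nor any of its descendants is conditioned on, so the collider stays closed — the path is blocked at nu.
Path 3: zeta → nu ← lam
  nu is a collider here and neither nu nor any of its descendants is conditioned on, so the collider stays closed — the path is blocked at nu.
Path 4: zeta ← gamma → mu ← lam
  gamma is a fork here and gamma is conditioned on, so the path is blocked at gamma.
Path 5: zeta ← gamma → nu ← lam
  gamma is a fork here and gamma is conditioned on, so the path is blocked at gamma.
Path 6: zeta ← gamma → lam
  gamma is a fork here and gamma is conditioned on, so the path is blocked at gamma.
All paths are blocked; zeta ⊥ lam | {beta, gamma, mu, theta} holds.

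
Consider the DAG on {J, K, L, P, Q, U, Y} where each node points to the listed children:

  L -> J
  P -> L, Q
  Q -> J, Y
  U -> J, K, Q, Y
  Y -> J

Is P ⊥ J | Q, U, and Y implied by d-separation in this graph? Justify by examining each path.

There are 6 undirected paths between P and J; checking each against the conditioning set {Q, U, Y}:
Path 1: P → L → J
  L is a chain and L is not conditioned on — no node blocks this path, so it is active.
Path 2: P → Q ← U → J
  U is a fork here and U is conditioned on, so the path is blocked at U.
Path 3: P → Q ← U → Y → J
  U is a fork here and U is conditioned on, so the path is blocked at U.
Path 4: P → Q → J
  Q is a chain here and Q is conditioned on, so the path is blocked at Q.
Path 5: P → Q → Y ← U → J
  Q is a chain here and Q is conditioned on, so the path is blocked at Q.
Path 6: P → Q → Y → J
  Q is a chain here and Q is conditioned on, so the path is blocked at Q.
At least one path is unblocked, so d-separation fails.

No — P and J are not d-separated given {Q, U, Y}.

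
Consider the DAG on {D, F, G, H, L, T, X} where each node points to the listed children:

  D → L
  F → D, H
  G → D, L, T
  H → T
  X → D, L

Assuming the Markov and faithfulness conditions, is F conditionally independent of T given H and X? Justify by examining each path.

We examine all 4 paths between F and T:
Path 1: F → H → T
  H is a chain here and H is conditioned on, so the path is blocked at H.
Path 2: F → D ← G → T
  D is a collider here and neither D nor any of its descendants is conditioned on, so the collider stays closed — the path is blocked at D.
Path 3: F → D → L ← G → T
  L is a collider here and neither L nor any of its descendants is conditioned on, so the collider stays closed — the path is blocked at L.
Path 4: F → D ← X → L ← G → T
  D is a collider here and neither D nor any of its descendants is conditioned on, so the collider stays closed — the path is blocked at D.
Since every path is blocked, d-separation holds.

Yes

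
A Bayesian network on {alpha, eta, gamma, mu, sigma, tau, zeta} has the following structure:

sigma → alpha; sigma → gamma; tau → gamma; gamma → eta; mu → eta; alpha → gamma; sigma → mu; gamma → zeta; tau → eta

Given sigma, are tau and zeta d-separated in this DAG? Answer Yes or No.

No

We examine all 4 paths between tau and zeta:
  1. tau → eta ← mu ← sigma → alpha → gamma → zeta — eta:collider[blocks]; mu:chain[open]; sigma:fork[blocks]; alpha:chain[open]; gamma:chain[open] ⇒ blocked
  2. tau → eta ← mu ← sigma → gamma → zeta — eta:collider[blocks]; mu:chain[open]; sigma:fork[blocks]; gamma:chain[open] ⇒ blocked
  3. tau → eta ← gamma → zeta — eta:collider[blocks]; gamma:fork[open] ⇒ blocked
  4. tau → gamma → zeta — gamma:chain[open] ⇒ active
Since the path tau → gamma → zeta is active, tau and zeta are not d-separated given {sigma}.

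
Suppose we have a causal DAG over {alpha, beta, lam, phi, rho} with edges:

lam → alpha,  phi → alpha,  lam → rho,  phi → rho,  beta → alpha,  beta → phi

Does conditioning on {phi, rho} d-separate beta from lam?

Yes

There are 4 undirected paths between beta and lam; checking each against the conditioning set {phi, rho}:
  1. beta → phi → rho ← lam — phi:chain[blocks]; rho:collider[open] ⇒ blocked
  2. beta → phi → alpha ← lam — phi:chain[blocks]; alpha:collider[blocks] ⇒ blocked
  3. beta → alpha ← phi → rho ← lam — alpha:collider[blocks]; phi:fork[blocks]; rho:collider[open] ⇒ blocked
  4. beta → alpha ← lam — alpha:collider[blocks] ⇒ blocked
Every path is blocked, so beta and lam are d-separated given {phi, rho}.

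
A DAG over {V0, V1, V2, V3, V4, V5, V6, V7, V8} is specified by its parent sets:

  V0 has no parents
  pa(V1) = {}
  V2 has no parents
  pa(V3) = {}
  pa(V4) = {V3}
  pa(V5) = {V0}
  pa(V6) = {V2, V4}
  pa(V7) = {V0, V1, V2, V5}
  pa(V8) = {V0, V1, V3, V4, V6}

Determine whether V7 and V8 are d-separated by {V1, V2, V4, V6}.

6 paths connect V7 and V8; each must be blocked for d-separation to hold:
Path 1: V7 ← V5 ← V0 → V8
  V5 is a chain and V5 is not conditioned on; V0 is a fork and V0 is not conditioned on — no node blocks this path, so it is active.
Path 2: V7 ← V1 → V8
  V1 is a fork here and V1 is conditioned on, so the path is blocked at V1.
Path 3: V7 ← V0 → V8
  V0 is a fork and V0 is not conditioned on — no node blocks this path, so it is active.
Path 4: V7 ← V2 → V6 ← V4 ← V3 → V8
  V2 is a fork here and V2 is conditioned on, so the path is blocked at V2.
Path 5: V7 ← V2 → V6 ← V4 → V8
  V2 is a fork here and V2 is conditioned on, so the path is blocked at V2.
Path 6: V7 ← V2 → V6 → V8
  V2 is a fork here and V2 is conditioned on, so the path is blocked at V2.
Because an active path exists, V7 and V8 are not d-separated.

No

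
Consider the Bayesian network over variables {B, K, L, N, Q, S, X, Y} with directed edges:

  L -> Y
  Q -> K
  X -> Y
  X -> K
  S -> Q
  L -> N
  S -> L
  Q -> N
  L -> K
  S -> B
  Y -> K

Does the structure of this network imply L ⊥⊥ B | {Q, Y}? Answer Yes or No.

5 paths connect L and B; each must be blocked for d-separation to hold:
Path 1: L → Y → K ← Q ← S → B
  Y is a chain here and Y is conditioned on, so the path is blocked at Y.
Path 2: L → Y ← X → K ← Q ← S → B
  K is a collider here and neither K nor any of its descendants is conditioned on, so the collider stays closed — the path is blocked at K.
Path 3: L ← S → B
  S is a fork and S is not conditioned on — no node blocks this path, so it is active.
Path 4: L → K ← Q ← S → B
  K is a collider here and neither K nor any of its descendants is conditioned on, so the collider stays closed — the path is blocked at K.
Path 5: L → N ← Q ← S → B
  N is a collider here and neither N nor any of its descendants is conditioned on, so the collider stays closed — the path is blocked at N.
Since the path L ← S → B is active, L and B are not d-separated given {Q, Y}.

No — L and B are not d-separated given {Q, Y}.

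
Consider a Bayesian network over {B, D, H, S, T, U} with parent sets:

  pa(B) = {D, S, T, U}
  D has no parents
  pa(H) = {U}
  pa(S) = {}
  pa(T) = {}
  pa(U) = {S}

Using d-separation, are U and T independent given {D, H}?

Yes

There are 2 undirected paths between U and T; checking each against the conditioning set {D, H}:
  1. U → B ← T — B:collider[blocks] ⇒ blocked
  2. U ← S → B ← T — S:fork[open]; B:collider[blocks] ⇒ blocked
Every path is blocked, so U and T are d-separated given {D, H}.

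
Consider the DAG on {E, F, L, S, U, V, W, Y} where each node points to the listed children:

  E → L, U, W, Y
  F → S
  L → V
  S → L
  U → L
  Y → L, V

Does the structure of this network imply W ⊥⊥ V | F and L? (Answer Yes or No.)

No — W and V are not d-separated given {F, L}.

6 paths connect W and V; each must be blocked for d-separation to hold:
Path 1: W ← E → L ← Y → V
  E is a fork and E is not conditioned on; L is a collider and L is conditioned on, which opens it; Y is a fork and Y is not conditioned on — no node blocks this path, so it is active.
Path 2: W ← E → L → V
  L is a chain here and L is conditioned on, so the path is blocked at L.
Path 3: W ← E → Y → L → V
  L is a chain here and L is conditioned on, so the path is blocked at L.
Path 4: W ← E → Y → V
  E is a fork and E is not conditioned on; Y is a chain and Y is not conditioned on — no node blocks this path, so it is active.
Path 5: W ← E → U → L ← Y → V
  E is a fork and E is not conditioned on; U is a chain and U is not conditioned on; L is a collider and L is conditioned on, which opens it; Y is a fork and Y is not conditioned on — no node blocks this path, so it is active.
Path 6: W ← E → U → L → V
  L is a chain here and L is conditioned on, so the path is blocked at L.
Since the path W ← E → L ← Y → V is active, W and V are not d-separated given {F, L}.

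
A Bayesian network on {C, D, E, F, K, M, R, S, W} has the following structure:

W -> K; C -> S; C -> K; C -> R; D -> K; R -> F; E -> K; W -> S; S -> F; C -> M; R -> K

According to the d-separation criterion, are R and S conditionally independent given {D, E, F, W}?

No — R and S are not d-separated given {D, E, F, W}.

There are 5 undirected paths between R and S; checking each against the conditioning set {D, E, F, W}:
Path 1: R → K ← W → S
  K is a collider here and neither K nor any of its descendants is conditioned on, so the collider stays closed — the path is blocked at K.
Path 2: R → K ← C → S
  K is a collider here and neither K nor any of its descendants is conditioned on, so the collider stays closed — the path is blocked at K.
Path 3: R → F ← S
  F is a collider and F is conditioned on, which opens it — no node blocks this path, so it is active.
Path 4: R ← C → K ← W → S
  K is a collider here and neither K nor any of its descendants is conditioned on, so the collider stays closed — the path is blocked at K.
Path 5: R ← C → S
  C is a fork and C is not conditioned on — no node blocks this path, so it is active.
Because an active path exists, R and S are not d-separated.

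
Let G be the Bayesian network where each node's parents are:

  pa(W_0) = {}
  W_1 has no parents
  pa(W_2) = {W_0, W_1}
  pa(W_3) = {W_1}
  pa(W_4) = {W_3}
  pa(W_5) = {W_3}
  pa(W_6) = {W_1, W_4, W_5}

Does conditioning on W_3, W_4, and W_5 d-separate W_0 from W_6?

3 paths connect W_0 and W_6; each must be blocked for d-separation to hold:
Path 1: W_0 → W_2 ← W_1 → W_6
  W_2 is a collider here and neither W_2 nor any of its descendants is conditioned on, so the collider stays closed — the path is blocked at W_2.
Path 2: W_0 → W_2 ← W_1 → W_3 → W_5 → W_6
  W_2 is a collider here and neither W_2 nor any of its descendants is conditioned on, so the collider stays closed — the path is blocked at W_2.
Path 3: W_0 → W_2 ← W_1 → W_3 → W_4 → W_6
  W_2 is a collider here and neither W_2 nor any of its descendants is conditioned on, so the collider stays closed — the path is blocked at W_2.
All paths are blocked; W_0 ⊥ W_6 | {W_3, W_4, W_5} holds.

Yes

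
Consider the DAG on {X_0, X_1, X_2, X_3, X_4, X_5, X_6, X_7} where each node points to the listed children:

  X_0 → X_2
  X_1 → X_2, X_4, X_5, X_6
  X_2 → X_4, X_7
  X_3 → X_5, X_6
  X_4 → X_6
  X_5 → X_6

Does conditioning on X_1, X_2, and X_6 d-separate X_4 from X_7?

Yes — X_4 and X_7 are d-separated given {X_1, X_2, X_6}.

We examine all 5 paths between X_4 and X_7:
Path 1: X_4 ← X_2 → X_7
  X_2 is a fork here and X_2 is conditioned on, so the path is blocked at X_2.
Path 2: X_4 → X_6 ← X_5 ← X_1 → X_2 → X_7
  X_1 is a fork here and X_1 is conditioned on, so the path is blocked at X_1.
Path 3: X_4 → X_6 ← X_1 → X_2 → X_7
  X_1 is a fork here and X_1 is conditioned on, so the path is blocked at X_1.
Path 4: X_4 → X_6 ← X_3 → X_5 ← X_1 → X_2 → X_7
  X_1 is a fork here and X_1 is conditioned on, so the path is blocked at X_1.
Path 5: X_4 ← X_1 → X_2 → X_7
  X_1 is a fork here and X_1 is conditioned on, so the path is blocked at X_1.
Every path is blocked, so X_4 and X_7 are d-separated given {X_1, X_2, X_6}.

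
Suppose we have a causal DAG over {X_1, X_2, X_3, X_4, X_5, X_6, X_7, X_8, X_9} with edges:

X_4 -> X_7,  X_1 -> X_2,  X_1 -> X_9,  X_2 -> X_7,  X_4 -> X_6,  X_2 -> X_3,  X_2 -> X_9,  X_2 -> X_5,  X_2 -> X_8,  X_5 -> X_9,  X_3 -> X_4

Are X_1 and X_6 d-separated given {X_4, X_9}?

6 paths connect X_1 and X_6; each must be blocked for d-separation to hold:
Path 1: X_1 → X_2 → X_7 ← X_4 → X_6
  X_7 is a collider here and neither X_7 nor any of its descendants is conditioned on, so the collider stays closed — the path is blocked at X_7.
Path 2: X_1 → X_2 → X_3 → X_4 → X_6
  X_4 is a chain here and X_4 is conditioned on, so the path is blocked at X_4.
Path 3: X_1 → X_9 ← X_2 → X_7 ← X_4 → X_6
  X_7 is a collider here and neither X_7 nor any of its descendants is conditioned on, so the collider stays closed — the path is blocked at X_7.
Path 4: X_1 → X_9 ← X_2 → X_3 → X_4 → X_6
  X_4 is a chain here and X_4 is conditioned on, so the path is blocked at X_4.
Path 5: X_1 → X_9 ← X_5 ← X_2 → X_7 ← X_4 → X_6
  X_7 is a collider here and neither X_7 nor any of its descendants is conditioned on, so the collider stays closed — the path is blocked at X_7.
Path 6: X_1 → X_9 ← X_5 ← X_2 → X_3 → X_4 → X_6
  X_4 is a chain here and X_4 is conditioned on, so the path is blocked at X_4.
All paths are blocked; X_1 ⊥ X_6 | {X_4, X_9} holds.

Yes — X_1 and X_6 are d-separated given {X_4, X_9}.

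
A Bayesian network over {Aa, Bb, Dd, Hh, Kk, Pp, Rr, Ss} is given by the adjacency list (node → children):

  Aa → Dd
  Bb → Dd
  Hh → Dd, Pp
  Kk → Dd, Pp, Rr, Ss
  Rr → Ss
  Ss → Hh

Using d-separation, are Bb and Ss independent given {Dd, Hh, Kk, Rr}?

Yes — Bb and Ss are d-separated given {Dd, Hh, Kk, Rr}.

6 paths connect Bb and Ss; each must be blocked for d-separation to hold:
  1. Bb → Dd ← Hh → Pp ← Kk → Rr → Ss — Dd:collider[open]; Hh:fork[blocks]; Pp:collider[blocks]; Kk:fork[blocks]; Rr:chain[blocks] ⇒ blocked
  2. Bb → Dd ← Hh → Pp ← Kk → Ss — Dd:collider[open]; Hh:fork[blocks]; Pp:collider[blocks]; Kk:fork[blocks] ⇒ blocked
  3. Bb → Dd ← Hh ← Ss — Dd:collider[open]; Hh:chain[blocks] ⇒ blocked
  4. Bb → Dd ← Kk → Rr → Ss — Dd:collider[open]; Kk:fork[blocks]; Rr:chain[blocks] ⇒ blocked
  5. Bb → Dd ← Kk → Pp ← Hh ← Ss — Dd:collider[open]; Kk:fork[blocks]; Pp:collider[blocks]; Hh:chain[blocks] ⇒ blocked
  6. Bb → Dd ← Kk → Ss — Dd:collider[open]; Kk:fork[blocks] ⇒ blocked
Every path is blocked, so Bb and Ss are d-separated given {Dd, Hh, Kk, Rr}.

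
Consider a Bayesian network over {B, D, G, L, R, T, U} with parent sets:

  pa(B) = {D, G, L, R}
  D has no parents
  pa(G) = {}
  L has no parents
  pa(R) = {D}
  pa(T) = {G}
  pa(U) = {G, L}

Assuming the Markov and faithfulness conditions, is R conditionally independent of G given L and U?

Yes

Enumerating the 4 paths from R to G and testing each for blocking by {L, U}:
Path 1: R → B ← G
  B is a collider here and neither B nor any of its descendants is conditioned on, so the collider stays closed — the path is blocked at B.
Path 2: R → B ← L → U ← G
  B is a collider here and neither B nor any of its descendants is conditioned on, so the collider stays closed — the path is blocked at B.
Path 3: R ← D → B ← G
  B is a collider here and neither B nor any of its descendants is conditioned on, so the collider stays closed — the path is blocked at B.
Path 4: R ← D → B ← L → U ← G
  B is a collider here and neither B nor any of its descendants is conditioned on, so the collider stays closed — the path is blocked at B.
Every path is blocked, so R and G are d-separated given {L, U}.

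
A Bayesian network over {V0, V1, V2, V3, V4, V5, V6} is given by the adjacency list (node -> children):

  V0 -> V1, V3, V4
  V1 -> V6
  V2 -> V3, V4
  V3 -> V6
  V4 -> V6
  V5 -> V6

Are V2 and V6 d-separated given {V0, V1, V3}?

Enumerating the 6 paths from V2 to V6 and testing each for blocking by {V0, V1, V3}:
Path 1: V2 → V4 ← V0 → V1 → V6
  V4 is a collider here and neither V4 nor any of its descendants is conditioned on, so the collider stays closed — the path is blocked at V4.
Path 2: V2 → V4 ← V0 → V3 → V6
  V4 is a collider here and neither V4 nor any of its descendants is conditioned on, so the collider stays closed — the path is blocked at V4.
Path 3: V2 → V4 → V6
  V4 is a chain and V4 is not conditioned on — no node blocks this path, so it is active.
Path 4: V2 → V3 ← V0 → V1 → V6
  V0 is a fork here and V0 is conditioned on, so the path is blocked at V0.
Path 5: V2 → V3 ← V0 → V4 → V6
  V0 is a fork here and V0 is conditioned on, so the path is blocked at V0.
Path 6: V2 → V3 → V6
  V3 is a chain here and V3 is conditioned on, so the path is blocked at V3.
Because an active path exists, V2 and V6 are not d-separated.

No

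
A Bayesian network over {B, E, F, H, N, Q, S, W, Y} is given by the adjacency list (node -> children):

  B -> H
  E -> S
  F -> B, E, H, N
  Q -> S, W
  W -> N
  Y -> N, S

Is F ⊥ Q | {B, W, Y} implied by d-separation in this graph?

We examine all 4 paths between F and Q:
Path 1: F → E → S ← Q
  S is a collider here and neither S nor any of its descendants is conditioned on, so the collider stays closed — the path is blocked at S.
Path 2: F → E → S ← Y → N ← W ← Q
  S is a collider here and neither S nor any of its descendants is conditioned on, so the collider stays closed — the path is blocked at S.
Path 3: F → N ← W ← Q
  N is a collider here and neither N nor any of its descendants is conditioned on, so the collider stays closed — the path is blocked at N.
Path 4: F → N ← Y → S ← Q
  N is a collider here and neither N nor any of its descendants is conditioned on, so the collider stays closed — the path is blocked at N.
Every path is blocked, so F and Q are d-separated given {B, W, Y}.

Yes — F and Q are d-separated given {B, W, Y}.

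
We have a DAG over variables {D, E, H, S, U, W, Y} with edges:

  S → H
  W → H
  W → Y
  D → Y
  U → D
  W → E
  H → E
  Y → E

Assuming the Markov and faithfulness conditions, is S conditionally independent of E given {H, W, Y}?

Yes — S and E are d-separated given {H, W, Y}.

Enumerating the 3 paths from S to E and testing each for blocking by {H, W, Y}:
Path 1: S → H ← W → Y → E
  W is a fork here and W is conditioned on, so the path is blocked at W.
Path 2: S → H ← W → E
  W is a fork here and W is conditioned on, so the path is blocked at W.
Path 3: S → H → E
  H is a chain here and H is conditioned on, so the path is blocked at H.
Every path is blocked, so S and E are d-separated given {H, W, Y}.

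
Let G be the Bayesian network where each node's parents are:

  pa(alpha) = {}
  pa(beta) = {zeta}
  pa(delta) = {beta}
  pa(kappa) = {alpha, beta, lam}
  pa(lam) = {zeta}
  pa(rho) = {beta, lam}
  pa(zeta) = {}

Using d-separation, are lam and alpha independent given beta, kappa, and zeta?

No

3 paths connect lam and alpha; each must be blocked for d-separation to hold:
Path 1: lam → kappa ← alpha
  kappa is a collider and kappa is conditioned on, which opens it — no node blocks this path, so it is active.
Path 2: lam ← zeta → beta → kappa ← alpha
  zeta is a fork here and zeta is conditioned on, so the path is blocked at zeta.
Path 3: lam → rho ← beta → kappa ← alpha
  rho is a collider here and neither rho nor any of its descendants is conditioned on, so the collider stays closed — the path is blocked at rho.
Because an active path exists, lam and alpha are not d-separated.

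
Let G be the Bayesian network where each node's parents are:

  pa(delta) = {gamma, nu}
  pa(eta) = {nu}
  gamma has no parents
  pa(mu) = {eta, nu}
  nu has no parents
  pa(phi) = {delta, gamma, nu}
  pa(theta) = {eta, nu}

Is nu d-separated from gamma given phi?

No

There are 4 undirected paths between nu and gamma; checking each against the conditioning set {phi}:
Path 1: nu → phi ← gamma
  phi is a collider and phi is conditioned on, which opens it — no node blocks this path, so it is active.
Path 2: nu → phi ← delta ← gamma
  phi is a collider and phi is conditioned on, which opens it; delta is a chain and delta is not conditioned on — no node blocks this path, so it is active.
Path 3: nu → delta → phi ← gamma
  delta is a chain and delta is not conditioned on; phi is a collider and phi is conditioned on, which opens it — no node blocks this path, so it is active.
Path 4: nu → delta ← gamma
  delta is a collider and its descendant phi is conditioned on, which opens it — no node blocks this path, so it is active.
Because an active path exists, nu and gamma are not d-separated.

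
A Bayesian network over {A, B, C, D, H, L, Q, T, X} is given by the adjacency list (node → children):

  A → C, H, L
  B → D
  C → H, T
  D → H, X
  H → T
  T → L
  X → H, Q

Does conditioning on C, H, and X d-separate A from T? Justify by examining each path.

We examine all 5 paths between A and T:
  1. A → C → T — C:chain[blocks] ⇒ blocked
  2. A → C → H → T — C:chain[blocks]; H:chain[blocks] ⇒ blocked
  3. A → H → T — H:chain[blocks] ⇒ blocked
  4. A → H ← C → T — H:collider[open]; C:fork[blocks] ⇒ blocked
  5. A → L ← T — L:collider[blocks] ⇒ blocked
Every path is blocked, so A and T are d-separated given {C, H, X}.

Yes — A and T are d-separated given {C, H, X}.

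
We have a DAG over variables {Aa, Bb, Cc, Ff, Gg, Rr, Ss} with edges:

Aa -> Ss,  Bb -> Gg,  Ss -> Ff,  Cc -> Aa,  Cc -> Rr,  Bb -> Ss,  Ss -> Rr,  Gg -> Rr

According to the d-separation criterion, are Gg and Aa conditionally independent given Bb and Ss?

There are 4 undirected paths between Gg and Aa; checking each against the conditioning set {Bb, Ss}:
Path 1: Gg → Rr ← Ss ← Aa
  Rr is a collider here and neither Rr nor any of its descendants is conditioned on, so the collider stays closed — the path is blocked at Rr.
Path 2: Gg → Rr ← Cc → Aa
  Rr is a collider here and neither Rr nor any of its descendants is conditioned on, so the collider stays closed — the path is blocked at Rr.
Path 3: Gg ← Bb → Ss → Rr ← Cc → Aa
  Bb is a fork here and Bb is conditioned on, so the path is blocked at Bb.
Path 4: Gg ← Bb → Ss ← Aa
  Bb is a fork here and Bb is conditioned on, so the path is blocked at Bb.
Since every path is blocked, d-separation holds.

Yes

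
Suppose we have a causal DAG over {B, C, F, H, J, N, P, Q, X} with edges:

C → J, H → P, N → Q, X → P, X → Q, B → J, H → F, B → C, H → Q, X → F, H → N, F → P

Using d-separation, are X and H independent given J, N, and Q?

No

6 paths connect X and H; each must be blocked for d-separation to hold:
Path 1: X → Q ← H
  Q is a collider and Q is conditioned on, which opens it — no node blocks this path, so it is active.
Path 2: X → Q ← N ← H
  N is a chain here and N is conditioned on, so the path is blocked at N.
Path 3: X → F ← H
  F is a collider here and neither F nor any of its descendants is conditioned on, so the collider stays closed — the path is blocked at F.
Path 4: X → F → P ← H
  P is a collider here and neither P nor any of its descendants is conditioned on, so the collider stays closed — the path is blocked at P.
Path 5: X → P ← H
  P is a collider here and neither P nor any of its descendants is conditioned on, so the collider stays closed — the path is blocked at P.
Path 6: X → P ← F ← H
  P is a collider here and neither P nor any of its descendants is conditioned on, so the collider stays closed — the path is blocked at P.
At least one path is unblocked, so d-separation fails.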